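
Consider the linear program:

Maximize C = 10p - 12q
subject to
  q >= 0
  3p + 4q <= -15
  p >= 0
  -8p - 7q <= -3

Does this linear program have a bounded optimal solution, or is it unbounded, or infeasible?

The boundaries q = 0 and -8p - 7q = -3 meet at (3/8, 0), but that point violates 3p + 4q ≤ -15. Every candidate vertex is excluded by some other constraint, so the feasible region is empty.

infeasible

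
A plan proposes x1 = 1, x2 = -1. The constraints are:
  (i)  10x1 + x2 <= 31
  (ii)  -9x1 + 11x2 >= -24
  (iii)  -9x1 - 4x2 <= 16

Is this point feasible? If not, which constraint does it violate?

(i): 9 ≤ 31 ✓
(ii): -20 ≥ -24 ✓
(iii): -5 ≤ 16 ✓

feasible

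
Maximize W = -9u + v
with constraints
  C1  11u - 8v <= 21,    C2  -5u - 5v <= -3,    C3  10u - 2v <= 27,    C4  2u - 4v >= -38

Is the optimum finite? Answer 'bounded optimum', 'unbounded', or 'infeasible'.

Vertices and W = -9u + v:
  (129/95, -72/95) → W = -1233/95
  (3, 3/2) → W = -51/2
  (-89/15, 98/15) → W = 899/15
  (46/9, 217/18) → W = -611/18
The feasible region has finitely many vertices and no improving ray; the maximum is 899/15 at (-89/15, 98/15).

bounded optimum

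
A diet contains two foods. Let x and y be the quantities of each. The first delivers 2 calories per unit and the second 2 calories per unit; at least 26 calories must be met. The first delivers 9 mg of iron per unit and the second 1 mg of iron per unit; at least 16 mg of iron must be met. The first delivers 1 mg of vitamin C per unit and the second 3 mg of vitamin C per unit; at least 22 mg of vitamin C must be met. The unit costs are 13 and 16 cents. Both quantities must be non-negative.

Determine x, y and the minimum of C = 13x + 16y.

x = 17/2, y = 9/2, minimum C = 365/2

Vertices and C = 13x + 16y:
  (0, 16) → C = 256
  (22, 0) → C = 286
  (3/8, 101/8) → C = 1655/8
  (17/2, 9/2) → C = 365/2
The feasible region is unbounded (it extends along (0, 1), (1, 0)), but C strictly increases along every unbounded feasible direction, so there is no improving ray and the minimum is attained at a vertex.

The binding constraints are 2x + 2y = 26 and x + 3y = 22.
Solving simultaneously gives x = 17/2, y = 9/2.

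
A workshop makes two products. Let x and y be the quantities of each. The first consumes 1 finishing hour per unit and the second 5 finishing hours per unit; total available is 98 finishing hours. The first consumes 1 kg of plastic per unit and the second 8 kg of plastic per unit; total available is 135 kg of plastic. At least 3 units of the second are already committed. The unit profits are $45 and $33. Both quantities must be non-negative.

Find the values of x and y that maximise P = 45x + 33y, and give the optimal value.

x = 83, y = 3, maximum P = 3834

Extreme points and P = 45x + 33y:
  (0, 135/8) → P = 4455/8
  (0, 3) → P = 99
  (109/3, 37/3) → P = 2042
  (83, 3) → P = 3834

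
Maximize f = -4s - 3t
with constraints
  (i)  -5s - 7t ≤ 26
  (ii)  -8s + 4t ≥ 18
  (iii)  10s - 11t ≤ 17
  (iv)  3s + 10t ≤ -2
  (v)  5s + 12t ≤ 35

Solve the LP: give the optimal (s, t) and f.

s = -246/29, t = 68/29, maximum f = 780/29

Feasible corners and f = -4s - 3t:
  (-115/38, -59/38) → f = 637/38
  (-246/29, 68/29) → f = 780/29
  (-47/23, 19/46) → f = 319/46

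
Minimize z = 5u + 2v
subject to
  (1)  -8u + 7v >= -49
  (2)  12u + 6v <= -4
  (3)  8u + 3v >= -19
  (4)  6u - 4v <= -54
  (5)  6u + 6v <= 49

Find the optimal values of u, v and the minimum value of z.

u = -119/25, v = 159/25, minimum z = -277/25

Feasible corners and z = 5u + 2v:
  (-17/2, 49/3) → z = -59/6
  (-85/21, 52/7) → z = -113/21
  (-119/25, 159/25) → z = -277/25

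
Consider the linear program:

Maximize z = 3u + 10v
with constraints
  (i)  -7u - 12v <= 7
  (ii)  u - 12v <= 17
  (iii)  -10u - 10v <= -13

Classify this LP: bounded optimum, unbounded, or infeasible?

From the feasible point (163/65, -157/130), moving in the direction (12, 1) keeps every constraint satisfied while z increases without bound.

unbounded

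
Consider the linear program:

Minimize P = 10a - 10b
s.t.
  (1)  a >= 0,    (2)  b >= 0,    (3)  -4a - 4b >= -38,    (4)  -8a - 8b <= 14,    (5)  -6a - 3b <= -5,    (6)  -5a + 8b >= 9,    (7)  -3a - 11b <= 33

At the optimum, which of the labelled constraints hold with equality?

Extreme points and P = 10a - 10b:
  (0, 19/2) → P = -95
  (0, 5/3) → P = -50/3
  (67/13, 113/26) → P = 105/13
  (13/63, 79/63) → P = -220/21

The minimum is at (0, 19/2). Substituting into each constraint, equality holds for (1) and (3); the remaining constraints have slack.

(1) and (3)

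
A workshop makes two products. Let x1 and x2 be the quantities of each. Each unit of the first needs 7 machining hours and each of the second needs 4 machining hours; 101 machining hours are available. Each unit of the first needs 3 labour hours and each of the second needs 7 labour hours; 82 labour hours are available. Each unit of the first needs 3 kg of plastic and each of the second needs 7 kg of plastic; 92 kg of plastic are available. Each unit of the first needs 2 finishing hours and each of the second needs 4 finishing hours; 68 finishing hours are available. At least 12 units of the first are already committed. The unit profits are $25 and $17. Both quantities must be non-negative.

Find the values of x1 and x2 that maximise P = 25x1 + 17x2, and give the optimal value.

x1 = 12, x2 = 17/4, maximum P = 1489/4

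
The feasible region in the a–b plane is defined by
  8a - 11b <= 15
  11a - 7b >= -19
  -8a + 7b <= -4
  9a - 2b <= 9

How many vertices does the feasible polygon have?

Of the 6 pairwise boundary intersections, those satisfying every inequality are:
  (-61/32, -11/4)
  (69/83, -63/83)
  (55/47, 36/47)

3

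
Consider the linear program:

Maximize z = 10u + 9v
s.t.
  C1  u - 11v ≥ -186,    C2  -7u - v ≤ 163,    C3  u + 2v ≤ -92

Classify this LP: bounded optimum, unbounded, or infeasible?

unbounded

From the feasible point (-18, -37), moving in the direction (2, -1) keeps every constraint satisfied while z increases without bound.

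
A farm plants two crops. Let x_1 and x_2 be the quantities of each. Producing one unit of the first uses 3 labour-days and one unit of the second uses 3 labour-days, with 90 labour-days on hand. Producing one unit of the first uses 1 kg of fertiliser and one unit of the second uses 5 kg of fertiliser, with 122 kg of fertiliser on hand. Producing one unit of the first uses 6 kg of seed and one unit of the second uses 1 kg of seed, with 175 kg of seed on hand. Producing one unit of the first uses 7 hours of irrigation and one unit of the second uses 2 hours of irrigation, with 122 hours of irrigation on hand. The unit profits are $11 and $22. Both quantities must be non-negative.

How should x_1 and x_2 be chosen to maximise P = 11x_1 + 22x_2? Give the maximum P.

x_1 = 7, x_2 = 23, maximum P = 583

Corner points and P = 11x_1 + 22x_2:
  (0, 0) → P = 0
  (0, 122/5) → P = 2684/5
  (122/7, 0) → P = 1342/7
  (7, 23) → P = 583
  (62/5, 88/5) → P = 2618/5

At the optimal vertex, 3x_1 + 3x_2 = 90 and x_1 + 5x_2 = 122.
Solving simultaneously gives x_1 = 7, x_2 = 23.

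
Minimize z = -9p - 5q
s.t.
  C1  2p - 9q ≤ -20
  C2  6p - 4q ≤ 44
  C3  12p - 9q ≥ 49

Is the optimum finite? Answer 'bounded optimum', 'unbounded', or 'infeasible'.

bounded optimum

Extreme points and z = -9p - 5q:
  (238/23, 104/23) → z = -2662/23
  (69/10, 169/45) → z = -7279/90
  (100/3, 39) → z = -495
The feasible region has finitely many vertices and no improving ray; the minimum is -495 at (100/3, 39).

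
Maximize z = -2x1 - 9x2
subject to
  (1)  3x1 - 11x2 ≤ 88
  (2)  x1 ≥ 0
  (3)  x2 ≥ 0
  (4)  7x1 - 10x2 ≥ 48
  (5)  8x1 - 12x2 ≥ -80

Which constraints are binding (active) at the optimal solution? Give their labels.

(3) and (4)

Corner points and z = -2x1 - 9x2:
  (88/3, 0) → z = -176/3
  (48/7, 0) → z = -96/7
  (344, 236) → z = -2812
The feasible region is unbounded (it extends along (11, 3), (3, 2)), but z strictly decreases along every unbounded feasible direction, so there is no improving ray and the maximum is attained at a vertex.

The maximum is at (48/7, 0). Substituting into each constraint, equality holds for (3) and (4); the remaining constraints have slack.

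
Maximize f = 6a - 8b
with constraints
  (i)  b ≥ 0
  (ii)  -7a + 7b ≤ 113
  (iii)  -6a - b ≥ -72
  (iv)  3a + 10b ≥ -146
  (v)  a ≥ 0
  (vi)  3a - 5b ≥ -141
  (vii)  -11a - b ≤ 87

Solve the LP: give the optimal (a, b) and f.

a = 12, b = 0, maximum f = 72

Feasible corners and f = 6a - 8b:
  (12, 0) → f = 72
  (0, 0) → f = 0
  (391/49, 1182/49) → f = -7110/49
  (0, 113/7) → f = -904/7

The optimum lies where b = 0 and -6a - b = -72.
Solving simultaneously gives a = 12, b = 0.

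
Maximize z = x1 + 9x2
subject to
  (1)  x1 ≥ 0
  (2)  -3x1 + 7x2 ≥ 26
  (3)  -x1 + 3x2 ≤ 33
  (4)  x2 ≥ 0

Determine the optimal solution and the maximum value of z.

x1 = 153/2, x2 = 73/2, maximum z = 405

Feasible corners and z = x1 + 9x2:
  (0, 26/7) → z = 234/7
  (0, 11) → z = 99
  (153/2, 73/2) → z = 405

The optimum lies where -3x1 + 7x2 = 26 and -x1 + 3x2 = 33.
Solving simultaneously gives x1 = 153/2, x2 = 73/2.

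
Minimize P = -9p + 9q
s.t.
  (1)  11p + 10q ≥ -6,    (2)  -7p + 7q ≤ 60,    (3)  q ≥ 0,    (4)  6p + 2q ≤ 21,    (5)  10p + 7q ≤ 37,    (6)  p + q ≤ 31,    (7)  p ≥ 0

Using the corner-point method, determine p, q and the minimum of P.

p = 7/2, q = 0, minimum P = -63/2

At the optimal vertex, q = 0 and 6p + 2q = 21.
Solving simultaneously gives p = 7/2, q = 0.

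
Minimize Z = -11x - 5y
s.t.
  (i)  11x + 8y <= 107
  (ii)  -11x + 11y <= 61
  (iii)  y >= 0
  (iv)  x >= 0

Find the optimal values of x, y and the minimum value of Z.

x = 107/11, y = 0, minimum Z = -107

Extreme points and Z = -11x - 5y:
  (689/209, 168/19) → Z = -1529/19
  (107/11, 0) → Z = -107
  (0, 61/11) → Z = -305/11
  (0, 0) → Z = 0

The optimum lies where 11x + 8y = 107 and y = 0.
Solving simultaneously gives x = 107/11, y = 0.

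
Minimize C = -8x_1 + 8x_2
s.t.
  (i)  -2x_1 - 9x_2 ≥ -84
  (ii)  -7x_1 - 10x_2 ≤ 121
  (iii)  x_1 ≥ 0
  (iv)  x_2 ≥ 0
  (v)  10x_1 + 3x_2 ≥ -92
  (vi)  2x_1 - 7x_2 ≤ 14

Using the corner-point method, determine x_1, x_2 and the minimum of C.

x_1 = 357/16, x_2 = 35/8, minimum C = -287/2

Extreme points and C = -8x_1 + 8x_2:
  (0, 28/3) → C = 224/3
  (357/16, 35/8) → C = -287/2
  (0, 0) → C = 0
  (7, 0) → C = -56

At the optimal vertex, -2x_1 - 9x_2 = -84 and 2x_1 - 7x_2 = 14.
Solving simultaneously gives x_1 = 357/16, x_2 = 35/8.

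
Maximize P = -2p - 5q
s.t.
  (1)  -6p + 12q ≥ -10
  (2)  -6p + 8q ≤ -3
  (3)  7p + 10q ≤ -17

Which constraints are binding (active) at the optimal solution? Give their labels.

Corner points and P = -2p - 5q:
  (-11/6, -7/4) → P = 149/12
  (-13/18, -43/36) → P = 89/12
  (-53/58, -123/116) → P = 827/116

The maximum is at (-11/6, -7/4). Substituting into each constraint, equality holds for (1) and (2); the remaining constraints have slack.

(1) and (2)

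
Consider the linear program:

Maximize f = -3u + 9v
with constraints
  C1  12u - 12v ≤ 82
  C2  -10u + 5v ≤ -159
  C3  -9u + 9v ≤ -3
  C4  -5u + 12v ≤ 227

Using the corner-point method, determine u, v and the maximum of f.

Corner points and f = -3u + 9v:
  (749/30, 272/15) → f = 883/10
  (309/7, 1567/42) → f = 2847/14
  (472/15, 467/15) → f = 929/5
  (33, 98/3) → f = 195

The binding constraints are 12u - 12v = 82 and -5u + 12v = 227.
Solving simultaneously gives u = 309/7, v = 1567/42.

u = 309/7, v = 1567/42, maximum f = 2847/14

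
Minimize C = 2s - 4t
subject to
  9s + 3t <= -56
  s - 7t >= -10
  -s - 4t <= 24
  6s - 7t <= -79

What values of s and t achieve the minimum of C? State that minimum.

Feasible corners and C = 2s - 4t:
  (-208/11, -14/11) → C = -360/11
  (-69/5, -19/35) → C = -178/7
  (-484/31, -65/31) → C = -708/31

s = -208/11, t = -14/11, minimum C = -360/11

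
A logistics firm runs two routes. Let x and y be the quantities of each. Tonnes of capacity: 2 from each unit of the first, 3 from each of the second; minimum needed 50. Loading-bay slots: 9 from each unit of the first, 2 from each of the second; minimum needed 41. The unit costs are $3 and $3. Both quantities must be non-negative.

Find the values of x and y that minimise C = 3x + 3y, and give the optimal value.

Feasible corners and C = 3x + 3y:
  (0, 41/2) → C = 123/2
  (25, 0) → C = 75
  (1, 16) → C = 51
The feasible region is unbounded (it extends along (0, 1), (1, 0)), but C strictly increases along every unbounded feasible direction, so there is no improving ray and the minimum is attained at a vertex.

The optimum lies where 2x + 3y = 50 and 9x + 2y = 41.
Solving simultaneously gives x = 1, y = 16.

x = 1, y = 16, minimum C = 51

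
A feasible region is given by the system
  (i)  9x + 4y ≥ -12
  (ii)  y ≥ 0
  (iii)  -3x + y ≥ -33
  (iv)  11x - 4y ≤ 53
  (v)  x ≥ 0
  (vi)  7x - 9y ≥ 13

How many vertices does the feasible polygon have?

Intersecting each pair of boundary lines and keeping only the points that satisfy every inequality leaves:
  (53/11, 0)
  (13/7, 0)
  (425/71, 228/71)

3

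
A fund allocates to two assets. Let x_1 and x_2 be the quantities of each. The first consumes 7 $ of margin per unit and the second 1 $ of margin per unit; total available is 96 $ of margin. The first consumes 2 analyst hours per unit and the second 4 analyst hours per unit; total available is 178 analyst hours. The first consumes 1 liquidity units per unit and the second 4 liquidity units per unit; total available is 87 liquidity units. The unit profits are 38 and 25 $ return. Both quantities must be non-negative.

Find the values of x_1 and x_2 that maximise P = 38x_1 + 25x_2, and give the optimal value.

x_1 = 11, x_2 = 19, maximum P = 893

Extreme points and P = 38x_1 + 25x_2:
  (0, 0) → P = 0
  (0, 87/4) → P = 2175/4
  (96/7, 0) → P = 3648/7
  (11, 19) → P = 893

The binding constraints are 7x_1 + x_2 = 96 and x_1 + 4x_2 = 87.
Solving simultaneously gives x_1 = 11, x_2 = 19.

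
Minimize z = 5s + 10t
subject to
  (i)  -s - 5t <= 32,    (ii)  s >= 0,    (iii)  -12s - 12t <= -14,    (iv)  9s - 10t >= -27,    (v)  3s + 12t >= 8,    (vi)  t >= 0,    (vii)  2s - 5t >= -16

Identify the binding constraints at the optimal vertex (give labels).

Extreme points and z = 5s + 10t:
  (0, 7/6) → z = 35/3
  (0, 27/10) → z = 27
  (2/3, 1/2) → z = 25/3
  (1, 18/5) → z = 41
  (8/3, 0) → z = 40/3
The feasible region is unbounded (it extends along (1, 0), (5, 2)), but z strictly increases along every unbounded feasible direction, so there is no improving ray and the minimum is attained at a vertex.

The minimum is at (2/3, 1/2). Substituting into each constraint, equality holds for (iii) and (v); the remaining constraints have slack.

(iii) and (v)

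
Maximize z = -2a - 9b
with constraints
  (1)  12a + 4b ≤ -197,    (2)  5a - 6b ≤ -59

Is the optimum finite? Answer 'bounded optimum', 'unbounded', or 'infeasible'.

From the feasible point (-709/46, -277/92), moving in the direction (-6, -5) keeps every constraint satisfied while z increases without bound.

unbounded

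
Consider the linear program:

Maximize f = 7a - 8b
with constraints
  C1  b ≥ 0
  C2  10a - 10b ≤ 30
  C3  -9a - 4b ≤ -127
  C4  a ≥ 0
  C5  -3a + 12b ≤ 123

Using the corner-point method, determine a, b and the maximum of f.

Feasible corners and f = 7a - 8b:
  (139/13, 100/13) → f = 173/13
  (53/3, 44/3) → f = 19/3
  (43/5, 62/5) → f = -39

a = 139/13, b = 100/13, maximum f = 173/13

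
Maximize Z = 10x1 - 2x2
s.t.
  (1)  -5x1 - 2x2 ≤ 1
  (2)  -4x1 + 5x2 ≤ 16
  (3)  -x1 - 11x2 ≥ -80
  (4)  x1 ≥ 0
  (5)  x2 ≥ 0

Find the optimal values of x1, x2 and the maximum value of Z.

x1 = 80, x2 = 0, maximum Z = 800

Extreme points and Z = 10x1 - 2x2:
  (32/7, 48/7) → Z = 32
  (0, 16/5) → Z = -32/5
  (80, 0) → Z = 800
  (0, 0) → Z = 0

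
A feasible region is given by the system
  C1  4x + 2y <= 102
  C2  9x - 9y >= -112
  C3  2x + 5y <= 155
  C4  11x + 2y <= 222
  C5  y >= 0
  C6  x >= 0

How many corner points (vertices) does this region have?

Intersecting each pair of boundary lines and keeping only the points that satisfy every inequality leaves:
  (347/27, 683/27)
  (120/7, 117/7)
  (0, 112/9)
  (222/11, 0)
  (0, 0)

5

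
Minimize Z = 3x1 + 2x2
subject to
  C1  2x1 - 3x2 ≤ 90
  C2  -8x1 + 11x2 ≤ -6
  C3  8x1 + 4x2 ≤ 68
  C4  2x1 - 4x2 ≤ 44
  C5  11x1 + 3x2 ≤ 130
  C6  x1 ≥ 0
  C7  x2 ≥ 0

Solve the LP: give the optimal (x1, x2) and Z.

Extreme points and Z = 3x1 + 2x2:
  (193/30, 62/15) → Z = 827/30
  (3/4, 0) → Z = 9/4
  (17/2, 0) → Z = 51/2

x1 = 3/4, x2 = 0, minimum Z = 9/4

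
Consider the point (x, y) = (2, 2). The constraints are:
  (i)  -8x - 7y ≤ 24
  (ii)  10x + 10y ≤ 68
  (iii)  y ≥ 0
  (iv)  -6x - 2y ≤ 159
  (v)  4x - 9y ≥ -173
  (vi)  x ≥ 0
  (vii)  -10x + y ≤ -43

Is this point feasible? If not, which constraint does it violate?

Constraint (vii): -10x + y = -18, which is not ≤ -43. All other constraints are satisfied.

not feasible — violates (vii)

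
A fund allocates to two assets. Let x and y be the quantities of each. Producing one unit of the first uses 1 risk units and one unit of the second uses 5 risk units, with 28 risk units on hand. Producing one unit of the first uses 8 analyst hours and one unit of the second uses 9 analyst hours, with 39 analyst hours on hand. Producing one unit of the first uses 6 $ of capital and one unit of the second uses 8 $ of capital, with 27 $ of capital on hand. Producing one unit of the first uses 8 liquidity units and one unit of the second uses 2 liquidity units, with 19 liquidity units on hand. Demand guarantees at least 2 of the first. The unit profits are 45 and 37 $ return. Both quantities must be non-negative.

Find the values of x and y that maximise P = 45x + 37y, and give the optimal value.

Feasible corners and P = 45x + 37y:
  (19/8, 0) → P = 855/8
  (2, 0) → P = 90
  (2, 3/2) → P = 291/2

The binding constraints are 8x + 2y = 19 and x = 2.
Solving simultaneously gives x = 2, y = 3/2.

x = 2, y = 3/2, maximum P = 291/2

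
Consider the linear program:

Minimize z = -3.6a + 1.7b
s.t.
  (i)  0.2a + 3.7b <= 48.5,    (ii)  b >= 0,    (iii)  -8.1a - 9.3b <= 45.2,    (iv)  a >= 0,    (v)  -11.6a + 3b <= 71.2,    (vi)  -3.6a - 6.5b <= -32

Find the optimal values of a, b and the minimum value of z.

a = 242.5, b = 0, minimum z = -873

Extreme points and z = -3.6a + 1.7b:
  (485/2, 0) → z = -873
  (0, 485/37) → z = 1649/74
  (80/9, 0) → z = -32
  (0, 64/13) → z = 544/65

The binding constraints are 0.2a + 3.7b = 48.5 and b = 0.
Solving simultaneously gives a = 485/2, b = 0.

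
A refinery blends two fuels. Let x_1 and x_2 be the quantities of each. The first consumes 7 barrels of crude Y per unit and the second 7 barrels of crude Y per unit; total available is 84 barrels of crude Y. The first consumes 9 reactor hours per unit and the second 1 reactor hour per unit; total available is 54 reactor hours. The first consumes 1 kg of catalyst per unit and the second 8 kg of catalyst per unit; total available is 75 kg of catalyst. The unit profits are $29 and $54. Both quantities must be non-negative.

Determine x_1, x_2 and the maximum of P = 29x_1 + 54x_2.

Extreme points and P = 29x_1 + 54x_2:
  (0, 0) → P = 0
  (0, 75/8) → P = 2025/4
  (6, 0) → P = 174
  (21/4, 27/4) → P = 2067/4
  (3, 9) → P = 573

The binding constraints are 7x_1 + 7x_2 = 84 and x_1 + 8x_2 = 75.
Solving simultaneously gives x_1 = 3, x_2 = 9.

x_1 = 3, x_2 = 9, maximum P = 573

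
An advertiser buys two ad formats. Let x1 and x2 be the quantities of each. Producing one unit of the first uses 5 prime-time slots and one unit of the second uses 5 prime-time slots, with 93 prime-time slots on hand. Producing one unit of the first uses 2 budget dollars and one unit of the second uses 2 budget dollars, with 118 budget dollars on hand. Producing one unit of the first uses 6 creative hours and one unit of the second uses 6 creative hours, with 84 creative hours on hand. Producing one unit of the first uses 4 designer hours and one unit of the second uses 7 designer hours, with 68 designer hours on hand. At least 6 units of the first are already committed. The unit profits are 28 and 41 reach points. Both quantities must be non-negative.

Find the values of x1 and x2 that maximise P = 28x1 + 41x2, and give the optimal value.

x1 = 10, x2 = 4, maximum P = 444

Feasible corners and P = 28x1 + 41x2:
  (14, 0) → P = 392
  (6, 0) → P = 168
  (10, 4) → P = 444
  (6, 44/7) → P = 2980/7

The binding constraints are 6x1 + 6x2 = 84 and 4x1 + 7x2 = 68.
Solving simultaneously gives x1 = 10, x2 = 4.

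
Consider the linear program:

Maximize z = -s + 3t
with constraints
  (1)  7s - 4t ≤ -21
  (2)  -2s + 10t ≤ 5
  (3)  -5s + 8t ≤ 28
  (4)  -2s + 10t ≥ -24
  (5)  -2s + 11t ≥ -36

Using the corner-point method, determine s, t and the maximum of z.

Feasible corners and z = -s + 3t:
  (-95/31, -7/62) → z = 169/62
  (-153/31, -105/31) → z = -162/31
  (-120/17, -31/34) → z = 147/34
  (-236/17, -88/17) → z = -28/17

At the optimal vertex, -2s + 10t = 5 and -5s + 8t = 28.
Solving simultaneously gives s = -120/17, t = -31/34.

s = -120/17, t = -31/34, maximum z = 147/34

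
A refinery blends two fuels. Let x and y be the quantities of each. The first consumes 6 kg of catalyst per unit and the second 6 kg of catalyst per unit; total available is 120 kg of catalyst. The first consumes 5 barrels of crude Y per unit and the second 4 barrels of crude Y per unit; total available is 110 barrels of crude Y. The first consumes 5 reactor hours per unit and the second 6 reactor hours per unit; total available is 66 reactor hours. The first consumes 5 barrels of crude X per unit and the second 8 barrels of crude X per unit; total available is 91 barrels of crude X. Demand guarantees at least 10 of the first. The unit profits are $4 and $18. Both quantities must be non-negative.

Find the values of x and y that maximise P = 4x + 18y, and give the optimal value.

Feasible corners and P = 4x + 18y:
  (66/5, 0) → P = 264/5
  (10, 0) → P = 40
  (10, 8/3) → P = 88

x = 10, y = 8/3, maximum P = 88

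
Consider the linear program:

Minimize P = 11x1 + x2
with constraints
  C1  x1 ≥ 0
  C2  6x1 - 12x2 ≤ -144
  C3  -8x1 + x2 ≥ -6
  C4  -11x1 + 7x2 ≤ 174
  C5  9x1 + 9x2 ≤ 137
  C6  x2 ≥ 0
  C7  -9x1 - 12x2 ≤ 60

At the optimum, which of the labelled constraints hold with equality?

C1 and C2

Corner points and P = 11x1 + x2:
  (0, 12) → P = 12
  (0, 137/9) → P = 137/9
  (58/27, 353/27) → P = 991/27

The minimum is at (0, 12). Substituting into each constraint, equality holds for C1 and C2; the remaining constraints have slack.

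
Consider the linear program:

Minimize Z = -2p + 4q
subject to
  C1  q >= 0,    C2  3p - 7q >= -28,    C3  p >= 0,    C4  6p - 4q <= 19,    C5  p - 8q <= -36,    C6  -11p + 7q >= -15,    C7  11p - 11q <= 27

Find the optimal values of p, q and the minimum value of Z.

Feasible corners and Z = -2p + 4q:
  (28/17, 80/17) → Z = 264/17
  (43/8, 353/56) → Z = 405/28
  (124/27, 137/27) → Z = 100/9

The binding constraints are p - 8q = -36 and -11p + 7q = -15.
Solving simultaneously gives p = 124/27, q = 137/27.

p = 124/27, q = 137/27, minimum Z = 100/9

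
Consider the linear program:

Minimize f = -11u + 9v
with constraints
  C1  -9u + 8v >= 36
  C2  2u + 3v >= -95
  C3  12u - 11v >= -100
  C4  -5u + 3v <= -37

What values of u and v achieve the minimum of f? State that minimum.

u = 404/3, v = 156, minimum f = -232/3

Extreme points and f = -11u + 9v:
  (404/3, 156) → f = -232/3
  (404/13, 513/13) → f = 173/13
  (707/19, 944/19) → f = 719/19

At the optimal vertex, -9u + 8v = 36 and 12u - 11v = -100.
Solving simultaneously gives u = 404/3, v = 156.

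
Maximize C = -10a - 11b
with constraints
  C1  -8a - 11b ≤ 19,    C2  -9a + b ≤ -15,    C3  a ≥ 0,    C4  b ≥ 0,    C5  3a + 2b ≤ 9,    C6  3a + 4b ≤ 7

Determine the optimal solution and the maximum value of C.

The optimum lies where -9a + b = -15 and b = 0.
Solving simultaneously gives a = 5/3, b = 0.

a = 5/3, b = 0, maximum C = -50/3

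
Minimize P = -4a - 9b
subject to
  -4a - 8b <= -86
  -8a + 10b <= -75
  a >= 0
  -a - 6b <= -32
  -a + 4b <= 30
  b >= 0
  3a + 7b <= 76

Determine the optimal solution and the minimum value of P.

Extreme points and P = -4a - 9b:
  (365/26, 97/26) → P = -2333/26
  (65/4, 21/8) → P = -709/8
  (1285/86, 383/86) → P = -8587/86
  (232/11, 20/11) → P = -1108/11

The binding constraints are -a - 6b = -32 and 3a + 7b = 76.
Solving simultaneously gives a = 232/11, b = 20/11.

a = 232/11, b = 20/11, minimum P = -1108/11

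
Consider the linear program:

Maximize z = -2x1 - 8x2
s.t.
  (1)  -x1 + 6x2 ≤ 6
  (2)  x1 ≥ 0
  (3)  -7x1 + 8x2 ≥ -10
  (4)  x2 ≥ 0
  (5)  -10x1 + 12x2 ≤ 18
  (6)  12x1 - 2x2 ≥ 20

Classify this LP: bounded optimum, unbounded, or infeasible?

bounded optimum

Extreme points and z = -2x1 - 8x2:
  (54/17, 26/17) → z = -316/17
  (66/35, 46/35) → z = -100/7
  (70/41, 10/41) → z = -220/41
The feasible region has finitely many vertices and no improving ray; the maximum is -220/41 at (70/41, 10/41).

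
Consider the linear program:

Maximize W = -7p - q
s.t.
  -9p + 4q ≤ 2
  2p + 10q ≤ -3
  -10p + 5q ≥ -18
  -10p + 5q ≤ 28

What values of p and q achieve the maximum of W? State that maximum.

Corner points and W = -7p - q:
  (-16/49, -23/98) → W = 247/98
  (-82/5, -182/5) → W = 756/5
  (3/2, -3/5) → W = -99/10

p = -82/5, q = -182/5, maximum W = 756/5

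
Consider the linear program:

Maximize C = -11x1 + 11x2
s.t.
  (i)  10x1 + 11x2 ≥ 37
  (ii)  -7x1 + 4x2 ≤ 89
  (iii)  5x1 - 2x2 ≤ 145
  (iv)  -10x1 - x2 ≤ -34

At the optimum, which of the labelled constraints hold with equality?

(ii) and (iii)

Feasible corners and C = -11x1 + 11x2:
  (1669/75, -253/15) → C = -10758/25
  (337/100, 3/10) → C = -3377/100
  (379/3, 730/3) → C = 1287
  (1, 24) → C = 253

The maximum is at (379/3, 730/3). Substituting into each constraint, equality holds for (ii) and (iii); the remaining constraints have slack.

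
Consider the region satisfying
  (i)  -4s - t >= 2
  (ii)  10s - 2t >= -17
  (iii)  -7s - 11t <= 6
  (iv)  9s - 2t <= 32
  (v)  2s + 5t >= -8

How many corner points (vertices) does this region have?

Pairwise boundary intersections that survive every other constraint:
  (-7/6, 8/3)
  (-16/37, -10/37)
  (-199/124, 59/124)

3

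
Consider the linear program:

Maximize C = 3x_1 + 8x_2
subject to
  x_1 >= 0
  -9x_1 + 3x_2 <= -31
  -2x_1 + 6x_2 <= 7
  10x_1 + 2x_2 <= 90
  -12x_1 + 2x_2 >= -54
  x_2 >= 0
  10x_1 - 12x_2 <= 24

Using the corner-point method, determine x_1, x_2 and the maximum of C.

x_1 = 169/34, x_2 = 48/17, maximum C = 75/2

Corner points and C = 3x_1 + 8x_2:
  (69/16, 125/48) → C = 1621/48
  (50/13, 47/39) → C = 826/39
  (169/34, 48/17) → C = 75/2
  (150/31, 63/31) → C = 954/31

The binding constraints are -2x_1 + 6x_2 = 7 and -12x_1 + 2x_2 = -54.
Solving simultaneously gives x_1 = 169/34, x_2 = 48/17.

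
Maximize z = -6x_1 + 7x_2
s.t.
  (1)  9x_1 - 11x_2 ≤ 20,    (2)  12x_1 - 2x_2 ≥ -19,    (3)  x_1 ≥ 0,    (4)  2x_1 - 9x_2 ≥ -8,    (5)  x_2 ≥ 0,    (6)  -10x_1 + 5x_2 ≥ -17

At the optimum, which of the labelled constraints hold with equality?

Feasible corners and z = -6x_1 + 7x_2:
  (0, 8/9) → z = 56/9
  (0, 0) → z = 0
  (193/80, 57/40) → z = -9/2
  (17/10, 0) → z = -51/5

The maximum is at (0, 8/9). Substituting into each constraint, equality holds for (3) and (4); the remaining constraints have slack.

(3) and (4)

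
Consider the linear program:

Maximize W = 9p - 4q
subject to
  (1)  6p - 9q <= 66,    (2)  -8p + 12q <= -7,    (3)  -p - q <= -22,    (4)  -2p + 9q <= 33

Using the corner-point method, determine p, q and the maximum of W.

p = 99/4, q = 55/6, maximum W = 2233/12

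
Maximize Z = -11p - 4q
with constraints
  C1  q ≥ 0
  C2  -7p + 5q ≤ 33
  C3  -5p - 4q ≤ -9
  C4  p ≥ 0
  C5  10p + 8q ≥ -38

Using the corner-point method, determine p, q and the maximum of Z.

p = 0, q = 9/4, maximum Z = -9

Vertices and Z = -11p - 4q:
  (9/5, 0) → Z = -99/5
  (0, 33/5) → Z = -132/5
  (0, 9/4) → Z = -9
The feasible region is unbounded (it extends along (5, 7), (1, 0)), but Z strictly decreases along every unbounded feasible direction, so there is no improving ray and the maximum is attained at a vertex.

The optimum lies where -5p - 4q = -9 and p = 0.
Solving simultaneously gives p = 0, q = 9/4.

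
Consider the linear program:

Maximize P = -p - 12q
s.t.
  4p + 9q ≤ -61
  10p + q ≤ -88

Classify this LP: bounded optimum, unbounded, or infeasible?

From the feasible point (-17/2, -3), moving in the direction (1, -10) keeps every constraint satisfied while P increases without bound.

unbounded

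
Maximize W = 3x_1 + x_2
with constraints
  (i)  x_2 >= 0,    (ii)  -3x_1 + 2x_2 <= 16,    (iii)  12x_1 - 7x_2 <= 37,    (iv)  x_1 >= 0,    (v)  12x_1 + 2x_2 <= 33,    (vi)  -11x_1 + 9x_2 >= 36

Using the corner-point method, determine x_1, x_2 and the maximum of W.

Corner points and W = 3x_1 + x_2:
  (0, 8) → W = 8
  (17/15, 97/10) → W = 131/10
  (0, 4) → W = 4
  (45/26, 159/26) → W = 147/13

At the optimal vertex, -3x_1 + 2x_2 = 16 and 12x_1 + 2x_2 = 33.
Solving simultaneously gives x_1 = 17/15, x_2 = 97/10.

x_1 = 17/15, x_2 = 97/10, maximum W = 131/10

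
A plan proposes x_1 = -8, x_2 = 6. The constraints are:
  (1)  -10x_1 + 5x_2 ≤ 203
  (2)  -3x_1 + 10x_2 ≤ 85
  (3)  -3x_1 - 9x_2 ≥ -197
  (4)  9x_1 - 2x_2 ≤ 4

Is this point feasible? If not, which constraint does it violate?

feasible

(1): 110 ≤ 203 ✓
(2): 84 ≤ 85 ✓
(3): -30 ≥ -197 ✓
(4): -84 ≤ 4 ✓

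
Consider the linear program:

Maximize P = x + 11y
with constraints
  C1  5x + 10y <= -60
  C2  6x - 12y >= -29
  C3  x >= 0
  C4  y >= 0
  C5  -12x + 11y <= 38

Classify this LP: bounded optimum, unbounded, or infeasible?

infeasible

The boundaries 5x + 10y = -60 and x = 0 meet at (0, -6), but that point violates y ≥ 0. Every candidate vertex is excluded by some other constraint, so the feasible region is empty.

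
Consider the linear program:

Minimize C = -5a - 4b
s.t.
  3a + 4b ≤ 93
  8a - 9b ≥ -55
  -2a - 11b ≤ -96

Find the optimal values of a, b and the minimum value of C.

a = 639/25, b = 102/25, minimum C = -3603/25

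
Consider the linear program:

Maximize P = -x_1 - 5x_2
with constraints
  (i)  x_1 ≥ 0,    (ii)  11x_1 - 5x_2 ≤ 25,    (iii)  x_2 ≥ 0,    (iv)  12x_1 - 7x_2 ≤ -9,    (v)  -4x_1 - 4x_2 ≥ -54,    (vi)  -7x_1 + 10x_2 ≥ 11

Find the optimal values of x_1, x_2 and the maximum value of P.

x_1 = 0, x_2 = 9/7, maximum P = -45/7

Vertices and P = -x_1 - 5x_2:
  (0, 9/7) → P = -45/7
  (0, 27/2) → P = -135/2
  (9/2, 9) → P = -99/2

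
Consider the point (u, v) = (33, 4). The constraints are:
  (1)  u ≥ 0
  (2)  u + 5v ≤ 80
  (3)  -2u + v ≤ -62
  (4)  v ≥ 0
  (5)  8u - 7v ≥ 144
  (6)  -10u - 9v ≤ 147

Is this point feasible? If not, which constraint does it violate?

feasible

(1): 33 ≥ 0 ✓
(2): 53 ≤ 80 ✓
(3): -62 ≤ -62 ✓
(4): 4 ≥ 0 ✓
(5): 236 ≥ 144 ✓
(6): -366 ≤ 147 ✓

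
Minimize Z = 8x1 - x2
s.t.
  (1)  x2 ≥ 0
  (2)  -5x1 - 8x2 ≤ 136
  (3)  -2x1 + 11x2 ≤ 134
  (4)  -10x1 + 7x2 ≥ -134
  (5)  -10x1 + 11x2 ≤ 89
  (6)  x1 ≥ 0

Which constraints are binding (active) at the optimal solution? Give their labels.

(5) and (6)

Extreme points and Z = 8x1 - x2:
  (67/5, 0) → Z = 536/5
  (0, 0) → Z = 0
  (201/8, 67/4) → Z = 737/4
  (45/8, 581/44) → Z = 1399/44
  (0, 89/11) → Z = -89/11

The minimum is at (0, 89/11). Substituting into each constraint, equality holds for (5) and (6); the remaining constraints have slack.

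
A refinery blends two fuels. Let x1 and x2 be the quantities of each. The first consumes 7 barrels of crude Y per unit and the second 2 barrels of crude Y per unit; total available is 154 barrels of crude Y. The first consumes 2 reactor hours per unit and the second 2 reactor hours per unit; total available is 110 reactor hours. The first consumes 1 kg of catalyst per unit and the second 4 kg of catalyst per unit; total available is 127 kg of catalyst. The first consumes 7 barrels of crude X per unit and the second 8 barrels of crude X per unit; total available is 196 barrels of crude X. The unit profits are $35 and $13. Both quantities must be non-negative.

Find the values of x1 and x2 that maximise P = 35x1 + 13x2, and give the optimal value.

x1 = 20, x2 = 7, maximum P = 791

Feasible corners and P = 35x1 + 13x2:
  (0, 0) → P = 0
  (0, 49/2) → P = 637/2
  (22, 0) → P = 770
  (20, 7) → P = 791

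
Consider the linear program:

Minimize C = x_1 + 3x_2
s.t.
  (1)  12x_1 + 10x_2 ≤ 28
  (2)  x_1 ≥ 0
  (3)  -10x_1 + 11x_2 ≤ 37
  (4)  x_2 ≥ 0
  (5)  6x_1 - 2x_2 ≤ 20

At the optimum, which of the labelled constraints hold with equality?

(2) and (4)

Extreme points and C = x_1 + 3x_2:
  (0, 14/5) → C = 42/5
  (7/3, 0) → C = 7/3
  (0, 0) → C = 0

The minimum is at (0, 0). Substituting into each constraint, equality holds for (2) and (4); the remaining constraints have slack.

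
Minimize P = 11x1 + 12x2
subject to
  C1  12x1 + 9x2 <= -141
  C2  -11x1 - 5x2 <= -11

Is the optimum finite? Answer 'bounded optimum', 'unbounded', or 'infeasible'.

unbounded

From the feasible point (268/13, -561/13), moving in the direction (9, -12) keeps every constraint satisfied while P decreases without bound.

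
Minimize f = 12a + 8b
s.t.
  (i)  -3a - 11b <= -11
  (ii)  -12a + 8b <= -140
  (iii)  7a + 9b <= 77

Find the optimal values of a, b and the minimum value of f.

Vertices and f = 12a + 8b:
  (407/39, -24/13) → f = 1436/13
  (374/25, -77/25) → f = 3872/25
  (469/41, -14/41) → f = 5516/41

a = 407/39, b = -24/13, minimum f = 1436/13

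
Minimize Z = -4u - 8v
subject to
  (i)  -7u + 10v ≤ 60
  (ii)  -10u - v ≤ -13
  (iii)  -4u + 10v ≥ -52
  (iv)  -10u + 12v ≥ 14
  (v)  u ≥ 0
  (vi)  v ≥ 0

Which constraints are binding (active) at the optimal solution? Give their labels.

Corner points and Z = -4u - 8v:
  (70/107, 691/107) → Z = -5808/107
  (145/4, 251/8) → Z = -396
  (71/65, 27/13) → Z = -1364/65

The minimum is at (145/4, 251/8). Substituting into each constraint, equality holds for (i) and (iv); the remaining constraints have slack.

(i) and (iv)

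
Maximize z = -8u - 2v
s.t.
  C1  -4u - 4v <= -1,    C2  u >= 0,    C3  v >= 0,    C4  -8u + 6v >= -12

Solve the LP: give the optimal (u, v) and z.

u = 0, v = 1/4, maximum z = -1/2

Extreme points and z = -8u - 2v:
  (0, 1/4) → z = -1/2
  (1/4, 0) → z = -2
  (3/2, 0) → z = -12
The feasible region is unbounded (it extends along (0, 1), (3, 4)), but z strictly decreases along every unbounded feasible direction, so there is no improving ray and the maximum is attained at a vertex.

The binding constraints are -4u - 4v = -1 and u = 0.
Solving simultaneously gives u = 0, v = 1/4.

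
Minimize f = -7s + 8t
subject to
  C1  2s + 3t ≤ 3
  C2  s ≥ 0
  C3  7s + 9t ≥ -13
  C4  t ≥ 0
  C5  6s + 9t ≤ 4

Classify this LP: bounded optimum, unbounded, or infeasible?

bounded optimum

Extreme points and f = -7s + 8t:
  (0, 0) → f = 0
  (0, 4/9) → f = 32/9
  (2/3, 0) → f = -14/3
The feasible region has finitely many vertices and no improving ray; the minimum is -14/3 at (2/3, 0).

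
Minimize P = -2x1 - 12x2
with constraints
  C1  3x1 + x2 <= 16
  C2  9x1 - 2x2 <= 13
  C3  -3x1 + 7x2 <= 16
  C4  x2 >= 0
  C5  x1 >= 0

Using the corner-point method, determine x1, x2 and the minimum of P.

Feasible corners and P = -2x1 - 12x2:
  (41/19, 61/19) → P = -814/19
  (13/9, 0) → P = -26/9
  (0, 16/7) → P = -192/7
  (0, 0) → P = 0

The optimum lies where 9x1 - 2x2 = 13 and -3x1 + 7x2 = 16.
Solving simultaneously gives x1 = 41/19, x2 = 61/19.

x1 = 41/19, x2 = 61/19, minimum P = -814/19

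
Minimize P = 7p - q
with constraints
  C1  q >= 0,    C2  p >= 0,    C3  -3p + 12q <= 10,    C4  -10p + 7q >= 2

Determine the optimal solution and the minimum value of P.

p = 0, q = 5/6, minimum P = -5/6

Extreme points and P = 7p - q:
  (0, 5/6) → P = -5/6
  (0, 2/7) → P = -2/7
  (46/99, 94/99) → P = 76/33

The binding constraints are p = 0 and -3p + 12q = 10.
Solving simultaneously gives p = 0, q = 5/6.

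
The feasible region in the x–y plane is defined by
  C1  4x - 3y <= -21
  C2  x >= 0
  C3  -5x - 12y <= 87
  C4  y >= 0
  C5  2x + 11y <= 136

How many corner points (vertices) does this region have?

Of the 10 pairwise boundary intersections, those satisfying every inequality are:
  (0, 7)
  (177/50, 293/25)
  (0, 136/11)

3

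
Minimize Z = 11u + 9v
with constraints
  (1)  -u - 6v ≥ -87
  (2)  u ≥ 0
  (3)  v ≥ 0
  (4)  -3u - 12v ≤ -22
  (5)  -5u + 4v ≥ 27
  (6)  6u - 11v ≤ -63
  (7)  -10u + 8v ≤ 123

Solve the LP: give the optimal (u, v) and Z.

u = 0, v = 27/4, minimum Z = 243/4

Extreme points and Z = 11u + 9v:
  (0, 29/2) → Z = 261/2
  (93/17, 231/17) → Z = 3102/17
  (0, 27/4) → Z = 243/4

At the optimal vertex, u = 0 and -5u + 4v = 27.
Solving simultaneously gives u = 0, v = 27/4.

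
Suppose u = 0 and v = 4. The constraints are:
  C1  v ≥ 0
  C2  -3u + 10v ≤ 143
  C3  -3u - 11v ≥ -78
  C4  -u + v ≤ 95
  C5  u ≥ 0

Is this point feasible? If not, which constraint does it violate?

feasible

C1: 4 ≥ 0 ✓
C2: 40 ≤ 143 ✓
C3: -44 ≥ -78 ✓
C4: 4 ≤ 95 ✓
C5: 0 ≥ 0 ✓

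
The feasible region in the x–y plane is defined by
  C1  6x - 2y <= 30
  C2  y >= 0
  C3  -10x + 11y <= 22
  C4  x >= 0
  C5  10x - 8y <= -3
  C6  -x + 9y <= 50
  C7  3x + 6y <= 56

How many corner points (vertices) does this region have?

Of the 21 pairwise boundary intersections, those satisfying every inequality are:
  (0, 2)
  (352/79, 478/79)
  (0, 3/8)
  (373/82, 497/82)

4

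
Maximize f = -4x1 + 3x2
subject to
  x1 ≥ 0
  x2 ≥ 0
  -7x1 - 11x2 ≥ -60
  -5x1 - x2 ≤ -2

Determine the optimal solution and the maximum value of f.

x1 = 0, x2 = 60/11, maximum f = 180/11

Vertices and f = -4x1 + 3x2:
  (0, 60/11) → f = 180/11
  (0, 2) → f = 6
  (60/7, 0) → f = -240/7
  (2/5, 0) → f = -8/5

The binding constraints are x1 = 0 and -7x1 - 11x2 = -60.
Solving simultaneously gives x1 = 0, x2 = 60/11.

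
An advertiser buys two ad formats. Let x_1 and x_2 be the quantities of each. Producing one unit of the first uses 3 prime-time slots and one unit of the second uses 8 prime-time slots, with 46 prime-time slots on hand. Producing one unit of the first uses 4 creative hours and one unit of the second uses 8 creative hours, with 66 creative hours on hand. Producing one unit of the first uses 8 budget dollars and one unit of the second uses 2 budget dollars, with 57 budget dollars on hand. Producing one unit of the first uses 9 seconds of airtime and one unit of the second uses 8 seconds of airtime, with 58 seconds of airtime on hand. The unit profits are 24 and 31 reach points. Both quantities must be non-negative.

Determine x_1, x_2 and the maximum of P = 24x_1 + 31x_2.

Vertices and P = 24x_1 + 31x_2:
  (0, 0) → P = 0
  (0, 23/4) → P = 713/4
  (58/9, 0) → P = 464/3
  (2, 5) → P = 203

x_1 = 2, x_2 = 5, maximum P = 203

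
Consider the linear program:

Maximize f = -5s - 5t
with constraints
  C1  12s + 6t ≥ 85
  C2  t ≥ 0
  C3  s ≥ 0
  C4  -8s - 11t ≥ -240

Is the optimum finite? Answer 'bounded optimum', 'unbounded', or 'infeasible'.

Corner points and f = -5s - 5t:
  (85/12, 0) → f = -425/12
  (0, 85/6) → f = -425/6
  (30, 0) → f = -150
  (0, 240/11) → f = -1200/11
The feasible region has finitely many vertices and no improving ray; the maximum is -425/12 at (85/12, 0).

bounded optimum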